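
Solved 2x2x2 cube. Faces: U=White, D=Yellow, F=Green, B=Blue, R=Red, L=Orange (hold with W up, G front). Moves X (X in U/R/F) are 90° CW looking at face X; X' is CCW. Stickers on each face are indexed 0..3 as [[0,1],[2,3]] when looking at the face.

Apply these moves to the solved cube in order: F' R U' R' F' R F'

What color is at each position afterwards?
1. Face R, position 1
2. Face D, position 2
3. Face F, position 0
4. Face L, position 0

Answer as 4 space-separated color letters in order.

After move 1 (F'): F=GGGG U=WWRR R=YRYR D=OOYY L=OWOW
After move 2 (R): R=YYRR U=WGRG F=GOGY D=OBYB B=RBWB
After move 3 (U'): U=GGWR F=OWGY R=GORR B=YYWB L=RBOW
After move 4 (R'): R=ORGR U=GWWY F=OGGR D=OWYY B=BYBB
After move 5 (F'): F=GROG U=GWOG R=WROR D=BWYY L=RYOW
After move 6 (R): R=OWRR U=GROG F=GWOY D=BBYB B=GYWB
After move 7 (F'): F=WYGO U=GROR R=BWBR D=YWYB L=RGOO
Query 1: R[1] = W
Query 2: D[2] = Y
Query 3: F[0] = W
Query 4: L[0] = R

Answer: W Y W R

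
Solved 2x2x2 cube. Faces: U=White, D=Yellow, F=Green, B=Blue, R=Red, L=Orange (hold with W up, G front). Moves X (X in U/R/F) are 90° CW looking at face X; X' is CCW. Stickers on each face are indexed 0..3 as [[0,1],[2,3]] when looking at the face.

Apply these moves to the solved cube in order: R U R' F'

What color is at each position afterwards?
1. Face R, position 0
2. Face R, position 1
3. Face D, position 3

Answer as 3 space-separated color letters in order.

After move 1 (R): R=RRRR U=WGWG F=GYGY D=YBYB B=WBWB
After move 2 (U): U=WWGG F=RRGY R=WBRR B=OOWB L=GYOO
After move 3 (R'): R=BRWR U=WWGO F=RWGG D=YRYY B=BOBB
After move 4 (F'): F=WGRG U=WWBW R=RRYR D=YOYY L=GOOG
Query 1: R[0] = R
Query 2: R[1] = R
Query 3: D[3] = Y

Answer: R R Y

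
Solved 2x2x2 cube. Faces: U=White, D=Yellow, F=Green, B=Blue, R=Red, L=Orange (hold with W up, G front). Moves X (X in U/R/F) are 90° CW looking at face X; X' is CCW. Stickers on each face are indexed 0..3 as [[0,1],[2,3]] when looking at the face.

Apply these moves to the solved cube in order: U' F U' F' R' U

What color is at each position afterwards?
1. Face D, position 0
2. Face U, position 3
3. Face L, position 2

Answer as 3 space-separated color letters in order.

After move 1 (U'): U=WWWW F=OOGG R=GGRR B=RRBB L=BBOO
After move 2 (F): F=GOGO U=WWOB R=WGWR D=RGYY L=BYOY
After move 3 (U'): U=WBWO F=BYGO R=GOWR B=WGBB L=RROY
After move 4 (F'): F=YOBG U=WBGW R=GORR D=RYYY L=ROOW
After move 5 (R'): R=ORGR U=WBGW F=YBBW D=ROYG B=YGYB
After move 6 (U): U=GWWB F=ORBW R=YGGR B=ROYB L=YBOW
Query 1: D[0] = R
Query 2: U[3] = B
Query 3: L[2] = O

Answer: R B O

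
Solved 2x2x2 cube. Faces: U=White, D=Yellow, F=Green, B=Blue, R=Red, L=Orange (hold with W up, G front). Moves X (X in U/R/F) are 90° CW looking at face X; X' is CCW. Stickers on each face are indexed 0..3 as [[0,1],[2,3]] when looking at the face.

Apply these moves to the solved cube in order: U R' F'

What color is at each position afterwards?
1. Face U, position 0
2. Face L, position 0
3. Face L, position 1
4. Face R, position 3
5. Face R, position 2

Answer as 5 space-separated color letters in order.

Answer: W G O R Y

Derivation:
After move 1 (U): U=WWWW F=RRGG R=BBRR B=OOBB L=GGOO
After move 2 (R'): R=BRBR U=WBWO F=RWGW D=YRYG B=YOYB
After move 3 (F'): F=WWRG U=WBBB R=RRYR D=GOYG L=GOOW
Query 1: U[0] = W
Query 2: L[0] = G
Query 3: L[1] = O
Query 4: R[3] = R
Query 5: R[2] = Y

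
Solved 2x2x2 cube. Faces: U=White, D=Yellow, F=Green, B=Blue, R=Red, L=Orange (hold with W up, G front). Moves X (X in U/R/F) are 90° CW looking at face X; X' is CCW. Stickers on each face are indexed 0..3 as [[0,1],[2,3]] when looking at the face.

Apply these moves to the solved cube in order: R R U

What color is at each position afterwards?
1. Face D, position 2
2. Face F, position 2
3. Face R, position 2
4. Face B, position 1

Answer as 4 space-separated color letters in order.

Answer: Y G R O

Derivation:
After move 1 (R): R=RRRR U=WGWG F=GYGY D=YBYB B=WBWB
After move 2 (R): R=RRRR U=WYWY F=GBGB D=YWYW B=GBGB
After move 3 (U): U=WWYY F=RRGB R=GBRR B=OOGB L=GBOO
Query 1: D[2] = Y
Query 2: F[2] = G
Query 3: R[2] = R
Query 4: B[1] = O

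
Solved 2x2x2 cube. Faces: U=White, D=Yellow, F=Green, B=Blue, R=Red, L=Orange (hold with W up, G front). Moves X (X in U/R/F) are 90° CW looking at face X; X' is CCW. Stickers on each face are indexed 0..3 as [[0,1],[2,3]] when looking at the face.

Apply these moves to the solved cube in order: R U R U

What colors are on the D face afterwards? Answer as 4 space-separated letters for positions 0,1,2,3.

After move 1 (R): R=RRRR U=WGWG F=GYGY D=YBYB B=WBWB
After move 2 (U): U=WWGG F=RRGY R=WBRR B=OOWB L=GYOO
After move 3 (R): R=RWRB U=WRGY F=RBGB D=YWYO B=GOWB
After move 4 (U): U=GWYR F=RWGB R=GORB B=GYWB L=RBOO
Query: D face = YWYO

Answer: Y W Y O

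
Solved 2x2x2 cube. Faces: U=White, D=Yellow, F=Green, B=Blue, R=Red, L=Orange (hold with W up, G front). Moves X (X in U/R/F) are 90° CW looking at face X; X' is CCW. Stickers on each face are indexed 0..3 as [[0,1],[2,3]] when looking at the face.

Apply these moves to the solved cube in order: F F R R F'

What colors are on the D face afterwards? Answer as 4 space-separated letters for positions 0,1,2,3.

Answer: R R Y Y

Derivation:
After move 1 (F): F=GGGG U=WWOO R=WRWR D=RRYY L=OYOY
After move 2 (F): F=GGGG U=WWYY R=OROR D=WWYY L=OROR
After move 3 (R): R=OORR U=WGYG F=GWGY D=WBYB B=YBWB
After move 4 (R): R=RORO U=WWYY F=GBGB D=WWYY B=GBGB
After move 5 (F'): F=BBGG U=WWRR R=WOWO D=RRYY L=OYOY
Query: D face = RRYY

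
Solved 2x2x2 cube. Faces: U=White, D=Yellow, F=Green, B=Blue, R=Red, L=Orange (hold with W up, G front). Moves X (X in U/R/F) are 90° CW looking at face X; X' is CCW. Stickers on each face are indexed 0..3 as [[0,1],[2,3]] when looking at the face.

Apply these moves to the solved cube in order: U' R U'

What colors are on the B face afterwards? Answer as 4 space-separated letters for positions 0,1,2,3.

Answer: R G W B

Derivation:
After move 1 (U'): U=WWWW F=OOGG R=GGRR B=RRBB L=BBOO
After move 2 (R): R=RGRG U=WOWG F=OYGY D=YBYR B=WRWB
After move 3 (U'): U=OGWW F=BBGY R=OYRG B=RGWB L=WROO
Query: B face = RGWB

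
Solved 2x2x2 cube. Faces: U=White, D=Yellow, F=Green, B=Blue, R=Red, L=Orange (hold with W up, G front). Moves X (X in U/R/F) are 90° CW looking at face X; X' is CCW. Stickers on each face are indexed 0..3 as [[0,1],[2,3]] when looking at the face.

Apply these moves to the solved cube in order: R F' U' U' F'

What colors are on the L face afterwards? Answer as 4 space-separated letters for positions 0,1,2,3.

Answer: B W O G

Derivation:
After move 1 (R): R=RRRR U=WGWG F=GYGY D=YBYB B=WBWB
After move 2 (F'): F=YYGG U=WGRR R=BRYR D=OOYB L=OGOW
After move 3 (U'): U=GRWR F=OGGG R=YYYR B=BRWB L=WBOW
After move 4 (U'): U=RRGW F=WBGG R=OGYR B=YYWB L=BROW
After move 5 (F'): F=BGWG U=RROY R=OGOR D=RWYB L=BWOG
Query: L face = BWOG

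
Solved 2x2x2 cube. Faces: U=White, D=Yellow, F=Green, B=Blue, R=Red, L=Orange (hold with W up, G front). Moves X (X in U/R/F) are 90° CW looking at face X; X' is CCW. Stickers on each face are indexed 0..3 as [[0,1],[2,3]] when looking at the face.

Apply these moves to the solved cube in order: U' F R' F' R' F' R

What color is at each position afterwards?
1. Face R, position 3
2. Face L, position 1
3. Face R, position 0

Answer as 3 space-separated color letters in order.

After move 1 (U'): U=WWWW F=OOGG R=GGRR B=RRBB L=BBOO
After move 2 (F): F=GOGO U=WWOB R=WGWR D=RGYY L=BYOY
After move 3 (R'): R=GRWW U=WBOR F=GWGB D=ROYO B=YRGB
After move 4 (F'): F=WBGG U=WBGW R=ORRW D=YYYO L=BROO
After move 5 (R'): R=RWOR U=WGGY F=WBGW D=YBYG B=ORYB
After move 6 (F'): F=BWWG U=WGRO R=BWYR D=ROYG L=BYOG
After move 7 (R): R=YBRW U=WWRG F=BOWG D=RYYO B=ORGB
Query 1: R[3] = W
Query 2: L[1] = Y
Query 3: R[0] = Y

Answer: W Y Y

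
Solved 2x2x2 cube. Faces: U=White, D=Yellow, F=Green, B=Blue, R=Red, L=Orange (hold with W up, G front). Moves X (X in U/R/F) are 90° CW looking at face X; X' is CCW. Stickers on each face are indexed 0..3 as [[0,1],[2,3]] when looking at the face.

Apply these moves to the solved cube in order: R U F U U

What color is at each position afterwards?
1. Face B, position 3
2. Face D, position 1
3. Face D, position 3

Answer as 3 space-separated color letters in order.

After move 1 (R): R=RRRR U=WGWG F=GYGY D=YBYB B=WBWB
After move 2 (U): U=WWGG F=RRGY R=WBRR B=OOWB L=GYOO
After move 3 (F): F=GRYR U=WWOY R=GBGR D=RWYB L=GYOB
After move 4 (U): U=OWYW F=GBYR R=OOGR B=GYWB L=GROB
After move 5 (U): U=YOWW F=OOYR R=GYGR B=GRWB L=GBOB
Query 1: B[3] = B
Query 2: D[1] = W
Query 3: D[3] = B

Answer: B W B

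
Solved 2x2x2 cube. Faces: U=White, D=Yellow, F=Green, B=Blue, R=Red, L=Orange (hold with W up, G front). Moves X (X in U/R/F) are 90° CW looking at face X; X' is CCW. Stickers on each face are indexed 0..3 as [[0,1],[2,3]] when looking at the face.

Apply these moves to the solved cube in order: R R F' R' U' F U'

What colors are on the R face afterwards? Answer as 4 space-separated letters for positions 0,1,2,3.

Answer: G O R Y

Derivation:
After move 1 (R): R=RRRR U=WGWG F=GYGY D=YBYB B=WBWB
After move 2 (R): R=RRRR U=WYWY F=GBGB D=YWYW B=GBGB
After move 3 (F'): F=BBGG U=WYRR R=WRYR D=OOYW L=OYOW
After move 4 (R'): R=RRWY U=WGRG F=BYGR D=OBYG B=WBOB
After move 5 (U'): U=GGWR F=OYGR R=BYWY B=RROB L=WBOW
After move 6 (F): F=GORY U=GGWB R=WYRY D=WBYG L=WOOB
After move 7 (U'): U=GBGW F=WORY R=GORY B=WYOB L=RROB
Query: R face = GORY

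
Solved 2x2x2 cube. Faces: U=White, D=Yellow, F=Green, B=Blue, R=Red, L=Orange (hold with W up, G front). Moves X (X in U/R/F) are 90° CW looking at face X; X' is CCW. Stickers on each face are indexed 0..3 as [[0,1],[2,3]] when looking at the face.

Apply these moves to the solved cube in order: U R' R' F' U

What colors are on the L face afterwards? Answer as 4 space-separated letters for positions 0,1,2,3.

Answer: B O O W

Derivation:
After move 1 (U): U=WWWW F=RRGG R=BBRR B=OOBB L=GGOO
After move 2 (R'): R=BRBR U=WBWO F=RWGW D=YRYG B=YOYB
After move 3 (R'): R=RRBB U=WYWY F=RBGO D=YWYW B=GORB
After move 4 (F'): F=BORG U=WYRB R=WRYB D=GOYW L=GYOW
After move 5 (U): U=RWBY F=WRRG R=GOYB B=GYRB L=BOOW
Query: L face = BOOW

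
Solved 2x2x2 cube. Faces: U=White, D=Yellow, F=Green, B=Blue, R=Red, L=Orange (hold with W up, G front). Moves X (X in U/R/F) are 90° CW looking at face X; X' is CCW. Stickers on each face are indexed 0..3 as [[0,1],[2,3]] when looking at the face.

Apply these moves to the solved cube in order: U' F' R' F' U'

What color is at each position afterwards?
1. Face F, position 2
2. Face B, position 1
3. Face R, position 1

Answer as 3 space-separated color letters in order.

After move 1 (U'): U=WWWW F=OOGG R=GGRR B=RRBB L=BBOO
After move 2 (F'): F=OGOG U=WWGR R=YGYR D=BOYY L=BWOW
After move 3 (R'): R=GRYY U=WBGR F=OWOR D=BGYG B=YROB
After move 4 (F'): F=WROO U=WBGY R=GRBY D=WWYG L=BROG
After move 5 (U'): U=BYWG F=BROO R=WRBY B=GROB L=YROG
Query 1: F[2] = O
Query 2: B[1] = R
Query 3: R[1] = R

Answer: O R R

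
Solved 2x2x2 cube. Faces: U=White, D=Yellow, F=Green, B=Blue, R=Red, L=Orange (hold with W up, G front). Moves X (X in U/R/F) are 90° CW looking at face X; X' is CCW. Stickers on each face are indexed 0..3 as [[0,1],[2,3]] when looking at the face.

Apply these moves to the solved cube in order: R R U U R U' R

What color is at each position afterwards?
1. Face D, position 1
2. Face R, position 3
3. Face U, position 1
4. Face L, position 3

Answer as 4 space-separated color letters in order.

After move 1 (R): R=RRRR U=WGWG F=GYGY D=YBYB B=WBWB
After move 2 (R): R=RRRR U=WYWY F=GBGB D=YWYW B=GBGB
After move 3 (U): U=WWYY F=RRGB R=GBRR B=OOGB L=GBOO
After move 4 (U): U=YWYW F=GBGB R=OORR B=GBGB L=RROO
After move 5 (R): R=RORO U=YBYB F=GWGW D=YGYG B=WBWB
After move 6 (U'): U=BBYY F=RRGW R=GWRO B=ROWB L=WBOO
After move 7 (R): R=RGOW U=BRYW F=RGGG D=YWYR B=YOBB
Query 1: D[1] = W
Query 2: R[3] = W
Query 3: U[1] = R
Query 4: L[3] = O

Answer: W W R O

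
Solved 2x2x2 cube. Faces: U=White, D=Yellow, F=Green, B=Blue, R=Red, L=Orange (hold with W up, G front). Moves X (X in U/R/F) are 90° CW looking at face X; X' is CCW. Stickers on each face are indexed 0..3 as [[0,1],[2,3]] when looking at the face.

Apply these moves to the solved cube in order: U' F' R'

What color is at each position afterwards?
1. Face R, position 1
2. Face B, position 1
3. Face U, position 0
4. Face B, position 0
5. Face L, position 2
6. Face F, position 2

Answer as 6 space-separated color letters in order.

After move 1 (U'): U=WWWW F=OOGG R=GGRR B=RRBB L=BBOO
After move 2 (F'): F=OGOG U=WWGR R=YGYR D=BOYY L=BWOW
After move 3 (R'): R=GRYY U=WBGR F=OWOR D=BGYG B=YROB
Query 1: R[1] = R
Query 2: B[1] = R
Query 3: U[0] = W
Query 4: B[0] = Y
Query 5: L[2] = O
Query 6: F[2] = O

Answer: R R W Y O O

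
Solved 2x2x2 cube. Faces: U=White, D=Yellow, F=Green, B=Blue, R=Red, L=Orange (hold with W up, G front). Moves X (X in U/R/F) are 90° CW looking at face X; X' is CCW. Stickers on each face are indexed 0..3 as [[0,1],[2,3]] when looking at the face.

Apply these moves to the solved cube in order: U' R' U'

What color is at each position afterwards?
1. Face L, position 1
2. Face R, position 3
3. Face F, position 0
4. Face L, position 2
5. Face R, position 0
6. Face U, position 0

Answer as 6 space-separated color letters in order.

After move 1 (U'): U=WWWW F=OOGG R=GGRR B=RRBB L=BBOO
After move 2 (R'): R=GRGR U=WBWR F=OWGW D=YOYG B=YRYB
After move 3 (U'): U=BRWW F=BBGW R=OWGR B=GRYB L=YROO
Query 1: L[1] = R
Query 2: R[3] = R
Query 3: F[0] = B
Query 4: L[2] = O
Query 5: R[0] = O
Query 6: U[0] = B

Answer: R R B O O B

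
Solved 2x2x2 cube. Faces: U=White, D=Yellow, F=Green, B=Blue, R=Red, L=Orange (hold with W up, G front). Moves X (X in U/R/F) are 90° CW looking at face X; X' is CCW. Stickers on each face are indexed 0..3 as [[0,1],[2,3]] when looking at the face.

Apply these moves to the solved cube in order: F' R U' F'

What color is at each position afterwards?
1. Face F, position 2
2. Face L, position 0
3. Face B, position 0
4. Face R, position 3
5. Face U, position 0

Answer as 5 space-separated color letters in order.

Answer: O R Y R G

Derivation:
After move 1 (F'): F=GGGG U=WWRR R=YRYR D=OOYY L=OWOW
After move 2 (R): R=YYRR U=WGRG F=GOGY D=OBYB B=RBWB
After move 3 (U'): U=GGWR F=OWGY R=GORR B=YYWB L=RBOW
After move 4 (F'): F=WYOG U=GGGR R=BOOR D=BWYB L=RROW
Query 1: F[2] = O
Query 2: L[0] = R
Query 3: B[0] = Y
Query 4: R[3] = R
Query 5: U[0] = G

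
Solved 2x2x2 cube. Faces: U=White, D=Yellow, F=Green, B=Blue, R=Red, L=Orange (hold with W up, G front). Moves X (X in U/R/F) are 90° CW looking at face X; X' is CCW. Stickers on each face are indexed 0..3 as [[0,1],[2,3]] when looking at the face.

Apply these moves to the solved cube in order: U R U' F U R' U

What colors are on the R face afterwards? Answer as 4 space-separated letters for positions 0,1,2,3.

After move 1 (U): U=WWWW F=RRGG R=BBRR B=OOBB L=GGOO
After move 2 (R): R=RBRB U=WRWG F=RYGY D=YBYO B=WOWB
After move 3 (U'): U=RGWW F=GGGY R=RYRB B=RBWB L=WOOO
After move 4 (F): F=GGYG U=RGOO R=WYWB D=RRYO L=WYOB
After move 5 (U): U=OROG F=WYYG R=RBWB B=WYWB L=GGOB
After move 6 (R'): R=BBRW U=OWOW F=WRYG D=RYYG B=OYRB
After move 7 (U): U=OOWW F=BBYG R=OYRW B=GGRB L=WROB
Query: R face = OYRW

Answer: O Y R W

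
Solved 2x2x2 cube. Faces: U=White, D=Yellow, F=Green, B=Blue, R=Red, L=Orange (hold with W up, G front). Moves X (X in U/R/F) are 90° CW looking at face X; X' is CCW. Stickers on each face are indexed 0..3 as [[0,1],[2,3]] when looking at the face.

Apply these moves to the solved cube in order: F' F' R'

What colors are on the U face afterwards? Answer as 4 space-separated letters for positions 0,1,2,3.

After move 1 (F'): F=GGGG U=WWRR R=YRYR D=OOYY L=OWOW
After move 2 (F'): F=GGGG U=WWYY R=OROR D=WWYY L=OROR
After move 3 (R'): R=RROO U=WBYB F=GWGY D=WGYG B=YBWB
Query: U face = WBYB

Answer: W B Y B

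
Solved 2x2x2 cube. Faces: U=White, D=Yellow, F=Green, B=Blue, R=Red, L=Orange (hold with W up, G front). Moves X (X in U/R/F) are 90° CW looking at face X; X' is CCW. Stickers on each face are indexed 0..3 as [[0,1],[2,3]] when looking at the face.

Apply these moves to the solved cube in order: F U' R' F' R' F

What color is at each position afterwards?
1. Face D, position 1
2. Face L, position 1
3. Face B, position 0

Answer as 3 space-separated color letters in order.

After move 1 (F): F=GGGG U=WWOO R=WRWR D=RRYY L=OYOY
After move 2 (U'): U=WOWO F=OYGG R=GGWR B=WRBB L=BBOY
After move 3 (R'): R=GRGW U=WBWW F=OOGO D=RYYG B=YRRB
After move 4 (F'): F=OOOG U=WBGG R=YRRW D=BYYG L=BWOW
After move 5 (R'): R=RWYR U=WRGY F=OBOG D=BOYG B=GRYB
After move 6 (F): F=OOGB U=WRWW R=GWYR D=YRYG L=BBOO
Query 1: D[1] = R
Query 2: L[1] = B
Query 3: B[0] = G

Answer: R B G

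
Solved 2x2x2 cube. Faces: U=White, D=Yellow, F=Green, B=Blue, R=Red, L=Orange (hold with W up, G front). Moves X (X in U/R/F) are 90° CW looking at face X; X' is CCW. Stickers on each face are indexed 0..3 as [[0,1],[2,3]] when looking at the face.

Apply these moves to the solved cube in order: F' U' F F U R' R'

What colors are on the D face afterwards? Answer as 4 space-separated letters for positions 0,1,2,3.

Answer: R W Y R

Derivation:
After move 1 (F'): F=GGGG U=WWRR R=YRYR D=OOYY L=OWOW
After move 2 (U'): U=WRWR F=OWGG R=GGYR B=YRBB L=BBOW
After move 3 (F): F=GOGW U=WRWB R=WGRR D=YGYY L=BOOO
After move 4 (F): F=GGWO U=WROO R=WGBR D=RWYY L=BYOG
After move 5 (U): U=OWOR F=WGWO R=YRBR B=BYBB L=GGOG
After move 6 (R'): R=RRYB U=OBOB F=WWWR D=RGYO B=YYWB
After move 7 (R'): R=RBRY U=OWOY F=WBWB D=RWYR B=OYGB
Query: D face = RWYR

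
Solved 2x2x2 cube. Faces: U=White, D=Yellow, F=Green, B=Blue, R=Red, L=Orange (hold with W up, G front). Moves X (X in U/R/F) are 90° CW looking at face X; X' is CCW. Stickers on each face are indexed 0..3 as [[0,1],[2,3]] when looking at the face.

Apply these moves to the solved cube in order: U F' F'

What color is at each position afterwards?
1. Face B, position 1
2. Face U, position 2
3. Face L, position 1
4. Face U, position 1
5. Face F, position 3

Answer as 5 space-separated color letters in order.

Answer: O Y R W R

Derivation:
After move 1 (U): U=WWWW F=RRGG R=BBRR B=OOBB L=GGOO
After move 2 (F'): F=RGRG U=WWBR R=YBYR D=GOYY L=GWOW
After move 3 (F'): F=GGRR U=WWYY R=OBGR D=WWYY L=GROB
Query 1: B[1] = O
Query 2: U[2] = Y
Query 3: L[1] = R
Query 4: U[1] = W
Query 5: F[3] = R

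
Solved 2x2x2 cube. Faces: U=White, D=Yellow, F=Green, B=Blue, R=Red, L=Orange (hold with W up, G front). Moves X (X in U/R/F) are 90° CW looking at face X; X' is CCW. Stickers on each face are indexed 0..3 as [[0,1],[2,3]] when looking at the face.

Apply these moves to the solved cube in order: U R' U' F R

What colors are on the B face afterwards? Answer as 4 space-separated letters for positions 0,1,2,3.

Answer: O R O B

Derivation:
After move 1 (U): U=WWWW F=RRGG R=BBRR B=OOBB L=GGOO
After move 2 (R'): R=BRBR U=WBWO F=RWGW D=YRYG B=YOYB
After move 3 (U'): U=BOWW F=GGGW R=RWBR B=BRYB L=YOOO
After move 4 (F): F=GGWG U=BOOO R=WWWR D=BRYG L=YYOR
After move 5 (R): R=WWRW U=BGOG F=GRWG D=BYYB B=OROB
Query: B face = OROB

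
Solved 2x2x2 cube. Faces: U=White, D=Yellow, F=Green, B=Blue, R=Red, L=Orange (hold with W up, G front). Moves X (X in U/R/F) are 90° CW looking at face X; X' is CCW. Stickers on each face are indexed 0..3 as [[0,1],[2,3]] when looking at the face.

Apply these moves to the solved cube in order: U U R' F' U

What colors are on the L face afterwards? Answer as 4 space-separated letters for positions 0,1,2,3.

After move 1 (U): U=WWWW F=RRGG R=BBRR B=OOBB L=GGOO
After move 2 (U): U=WWWW F=BBGG R=OORR B=GGBB L=RROO
After move 3 (R'): R=OROR U=WBWG F=BWGW D=YBYG B=YGYB
After move 4 (F'): F=WWBG U=WBOO R=BRYR D=ROYG L=RGOW
After move 5 (U): U=OWOB F=BRBG R=YGYR B=RGYB L=WWOW
Query: L face = WWOW

Answer: W W O W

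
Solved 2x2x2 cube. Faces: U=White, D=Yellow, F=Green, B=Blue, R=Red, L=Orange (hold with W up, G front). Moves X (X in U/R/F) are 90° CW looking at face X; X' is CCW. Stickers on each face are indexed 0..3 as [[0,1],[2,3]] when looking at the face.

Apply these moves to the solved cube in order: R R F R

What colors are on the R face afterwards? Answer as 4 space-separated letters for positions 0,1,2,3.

Answer: Y W R R

Derivation:
After move 1 (R): R=RRRR U=WGWG F=GYGY D=YBYB B=WBWB
After move 2 (R): R=RRRR U=WYWY F=GBGB D=YWYW B=GBGB
After move 3 (F): F=GGBB U=WYOO R=WRYR D=RRYW L=OYOW
After move 4 (R): R=YWRR U=WGOB F=GRBW D=RGYG B=OBYB
Query: R face = YWRR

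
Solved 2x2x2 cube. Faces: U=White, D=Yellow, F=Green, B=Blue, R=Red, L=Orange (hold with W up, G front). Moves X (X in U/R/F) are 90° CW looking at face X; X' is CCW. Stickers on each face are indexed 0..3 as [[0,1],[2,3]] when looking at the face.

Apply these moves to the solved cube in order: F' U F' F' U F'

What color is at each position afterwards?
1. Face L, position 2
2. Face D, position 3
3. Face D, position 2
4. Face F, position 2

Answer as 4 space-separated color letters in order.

Answer: O Y Y W

Derivation:
After move 1 (F'): F=GGGG U=WWRR R=YRYR D=OOYY L=OWOW
After move 2 (U): U=RWRW F=YRGG R=BBYR B=OWBB L=GGOW
After move 3 (F'): F=RGYG U=RWBY R=OBOR D=GWYY L=GWOR
After move 4 (F'): F=GGRY U=RWOO R=WBGR D=WRYY L=GYOB
After move 5 (U): U=OROW F=WBRY R=OWGR B=GYBB L=GGOB
After move 6 (F'): F=BYWR U=OROG R=RWWR D=GBYY L=GWOO
Query 1: L[2] = O
Query 2: D[3] = Y
Query 3: D[2] = Y
Query 4: F[2] = W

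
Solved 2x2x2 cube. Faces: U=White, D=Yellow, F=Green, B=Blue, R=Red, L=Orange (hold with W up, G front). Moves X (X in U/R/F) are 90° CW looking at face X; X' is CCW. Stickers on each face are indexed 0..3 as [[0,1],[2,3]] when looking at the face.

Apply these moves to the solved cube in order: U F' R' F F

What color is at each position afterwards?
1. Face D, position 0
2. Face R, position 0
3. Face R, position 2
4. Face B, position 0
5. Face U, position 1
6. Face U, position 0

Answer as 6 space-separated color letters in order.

After move 1 (U): U=WWWW F=RRGG R=BBRR B=OOBB L=GGOO
After move 2 (F'): F=RGRG U=WWBR R=YBYR D=GOYY L=GWOW
After move 3 (R'): R=BRYY U=WBBO F=RWRR D=GGYG B=YOOB
After move 4 (F): F=RRRW U=WBWW R=BROY D=YBYG L=GGOG
After move 5 (F): F=RRWR U=WBGG R=WRWY D=OBYG L=GYOB
Query 1: D[0] = O
Query 2: R[0] = W
Query 3: R[2] = W
Query 4: B[0] = Y
Query 5: U[1] = B
Query 6: U[0] = W

Answer: O W W Y B W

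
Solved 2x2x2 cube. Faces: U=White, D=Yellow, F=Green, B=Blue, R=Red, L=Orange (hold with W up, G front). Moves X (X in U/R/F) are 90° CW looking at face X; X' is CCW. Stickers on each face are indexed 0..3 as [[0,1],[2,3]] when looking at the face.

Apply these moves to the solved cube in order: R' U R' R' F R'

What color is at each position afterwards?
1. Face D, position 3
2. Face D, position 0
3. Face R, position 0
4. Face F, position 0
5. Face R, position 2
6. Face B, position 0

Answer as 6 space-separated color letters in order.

After move 1 (R'): R=RRRR U=WBWB F=GWGW D=YGYG B=YBYB
After move 2 (U): U=WWBB F=RRGW R=YBRR B=OOYB L=GWOO
After move 3 (R'): R=BRYR U=WYBO F=RWGB D=YRYW B=GOGB
After move 4 (R'): R=RRBY U=WGBG F=RYGO D=YWYB B=WORB
After move 5 (F): F=GROY U=WGOW R=BRGY D=BRYB L=GYOW
After move 6 (R'): R=RYBG U=WROW F=GGOW D=BRYY B=BORB
Query 1: D[3] = Y
Query 2: D[0] = B
Query 3: R[0] = R
Query 4: F[0] = G
Query 5: R[2] = B
Query 6: B[0] = B

Answer: Y B R G B B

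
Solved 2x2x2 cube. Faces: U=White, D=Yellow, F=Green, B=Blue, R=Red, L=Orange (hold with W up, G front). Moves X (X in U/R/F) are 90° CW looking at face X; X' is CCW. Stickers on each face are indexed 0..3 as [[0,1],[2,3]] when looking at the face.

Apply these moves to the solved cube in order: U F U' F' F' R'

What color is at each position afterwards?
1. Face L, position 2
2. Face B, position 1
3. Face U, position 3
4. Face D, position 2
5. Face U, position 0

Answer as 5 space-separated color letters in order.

After move 1 (U): U=WWWW F=RRGG R=BBRR B=OOBB L=GGOO
After move 2 (F): F=GRGR U=WWOG R=WBWR D=RBYY L=GYOY
After move 3 (U'): U=WGWO F=GYGR R=GRWR B=WBBB L=OOOY
After move 4 (F'): F=YRGG U=WGGW R=BRRR D=OYYY L=OOOW
After move 5 (F'): F=RGYG U=WGBR R=YROR D=OWYY L=OWOG
After move 6 (R'): R=RRYO U=WBBW F=RGYR D=OGYG B=YBWB
Query 1: L[2] = O
Query 2: B[1] = B
Query 3: U[3] = W
Query 4: D[2] = Y
Query 5: U[0] = W

Answer: O B W Y W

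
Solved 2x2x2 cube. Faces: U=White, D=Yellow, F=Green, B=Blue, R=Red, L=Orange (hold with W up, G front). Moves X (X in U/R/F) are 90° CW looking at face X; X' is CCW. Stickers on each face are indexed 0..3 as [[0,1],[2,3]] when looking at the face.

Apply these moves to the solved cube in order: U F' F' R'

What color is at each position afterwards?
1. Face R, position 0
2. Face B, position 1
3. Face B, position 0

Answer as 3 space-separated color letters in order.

After move 1 (U): U=WWWW F=RRGG R=BBRR B=OOBB L=GGOO
After move 2 (F'): F=RGRG U=WWBR R=YBYR D=GOYY L=GWOW
After move 3 (F'): F=GGRR U=WWYY R=OBGR D=WWYY L=GROB
After move 4 (R'): R=BROG U=WBYO F=GWRY D=WGYR B=YOWB
Query 1: R[0] = B
Query 2: B[1] = O
Query 3: B[0] = Y

Answer: B O Y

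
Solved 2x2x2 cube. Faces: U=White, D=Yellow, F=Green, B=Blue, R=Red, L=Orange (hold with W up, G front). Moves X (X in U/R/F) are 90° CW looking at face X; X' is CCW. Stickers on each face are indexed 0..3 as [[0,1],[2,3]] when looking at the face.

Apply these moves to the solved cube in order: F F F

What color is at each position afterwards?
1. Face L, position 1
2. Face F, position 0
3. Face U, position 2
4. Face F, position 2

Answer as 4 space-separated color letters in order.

After move 1 (F): F=GGGG U=WWOO R=WRWR D=RRYY L=OYOY
After move 2 (F): F=GGGG U=WWYY R=OROR D=WWYY L=OROR
After move 3 (F): F=GGGG U=WWRR R=YRYR D=OOYY L=OWOW
Query 1: L[1] = W
Query 2: F[0] = G
Query 3: U[2] = R
Query 4: F[2] = G

Answer: W G R G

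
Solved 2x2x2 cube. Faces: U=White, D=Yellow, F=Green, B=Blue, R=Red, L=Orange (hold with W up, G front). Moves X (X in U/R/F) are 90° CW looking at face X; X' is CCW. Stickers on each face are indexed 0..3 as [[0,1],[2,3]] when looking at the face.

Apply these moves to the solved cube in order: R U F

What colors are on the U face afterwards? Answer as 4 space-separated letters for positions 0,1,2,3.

Answer: W W O Y

Derivation:
After move 1 (R): R=RRRR U=WGWG F=GYGY D=YBYB B=WBWB
After move 2 (U): U=WWGG F=RRGY R=WBRR B=OOWB L=GYOO
After move 3 (F): F=GRYR U=WWOY R=GBGR D=RWYB L=GYOB
Query: U face = WWOY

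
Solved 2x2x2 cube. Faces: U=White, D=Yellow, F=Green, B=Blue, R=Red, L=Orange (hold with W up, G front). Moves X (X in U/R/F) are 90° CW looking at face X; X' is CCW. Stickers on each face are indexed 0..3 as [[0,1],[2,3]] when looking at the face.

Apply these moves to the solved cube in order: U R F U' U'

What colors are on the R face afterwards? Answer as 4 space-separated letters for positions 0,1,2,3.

After move 1 (U): U=WWWW F=RRGG R=BBRR B=OOBB L=GGOO
After move 2 (R): R=RBRB U=WRWG F=RYGY D=YBYO B=WOWB
After move 3 (F): F=GRYY U=WROG R=WBGB D=RRYO L=GYOB
After move 4 (U'): U=RGWO F=GYYY R=GRGB B=WBWB L=WOOB
After move 5 (U'): U=GORW F=WOYY R=GYGB B=GRWB L=WBOB
Query: R face = GYGB

Answer: G Y G B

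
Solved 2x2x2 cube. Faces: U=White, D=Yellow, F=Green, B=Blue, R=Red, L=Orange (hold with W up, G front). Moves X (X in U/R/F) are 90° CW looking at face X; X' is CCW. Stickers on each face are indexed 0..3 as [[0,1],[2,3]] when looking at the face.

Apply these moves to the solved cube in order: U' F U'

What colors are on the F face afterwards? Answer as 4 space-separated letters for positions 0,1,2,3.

After move 1 (U'): U=WWWW F=OOGG R=GGRR B=RRBB L=BBOO
After move 2 (F): F=GOGO U=WWOB R=WGWR D=RGYY L=BYOY
After move 3 (U'): U=WBWO F=BYGO R=GOWR B=WGBB L=RROY
Query: F face = BYGO

Answer: B Y G O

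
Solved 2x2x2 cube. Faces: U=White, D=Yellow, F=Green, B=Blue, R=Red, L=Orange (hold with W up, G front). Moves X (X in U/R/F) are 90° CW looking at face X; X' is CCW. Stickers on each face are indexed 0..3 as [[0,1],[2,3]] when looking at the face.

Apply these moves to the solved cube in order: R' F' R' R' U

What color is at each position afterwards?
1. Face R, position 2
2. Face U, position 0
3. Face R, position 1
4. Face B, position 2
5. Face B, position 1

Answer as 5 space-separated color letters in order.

Answer: R R B W B

Derivation:
After move 1 (R'): R=RRRR U=WBWB F=GWGW D=YGYG B=YBYB
After move 2 (F'): F=WWGG U=WBRR R=GRYR D=OOYG L=OBOW
After move 3 (R'): R=RRGY U=WYRY F=WBGR D=OWYG B=GBOB
After move 4 (R'): R=RYRG U=WORG F=WYGY D=OBYR B=GBWB
After move 5 (U): U=RWGO F=RYGY R=GBRG B=OBWB L=WYOW
Query 1: R[2] = R
Query 2: U[0] = R
Query 3: R[1] = B
Query 4: B[2] = W
Query 5: B[1] = B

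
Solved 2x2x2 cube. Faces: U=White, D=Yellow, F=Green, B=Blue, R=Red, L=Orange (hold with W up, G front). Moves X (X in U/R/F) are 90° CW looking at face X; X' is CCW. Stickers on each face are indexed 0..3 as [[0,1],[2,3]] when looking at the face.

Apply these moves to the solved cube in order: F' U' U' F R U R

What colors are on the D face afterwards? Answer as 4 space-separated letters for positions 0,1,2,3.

Answer: Y R Y Y

Derivation:
After move 1 (F'): F=GGGG U=WWRR R=YRYR D=OOYY L=OWOW
After move 2 (U'): U=WRWR F=OWGG R=GGYR B=YRBB L=BBOW
After move 3 (U'): U=RRWW F=BBGG R=OWYR B=GGBB L=YROW
After move 4 (F): F=GBGB U=RRWR R=WWWR D=YOYY L=YOOO
After move 5 (R): R=WWRW U=RBWB F=GOGY D=YBYG B=RGRB
After move 6 (U): U=WRBB F=WWGY R=RGRW B=YORB L=GOOO
After move 7 (R): R=RRWG U=WWBY F=WBGG D=YRYY B=BORB
Query: D face = YRYY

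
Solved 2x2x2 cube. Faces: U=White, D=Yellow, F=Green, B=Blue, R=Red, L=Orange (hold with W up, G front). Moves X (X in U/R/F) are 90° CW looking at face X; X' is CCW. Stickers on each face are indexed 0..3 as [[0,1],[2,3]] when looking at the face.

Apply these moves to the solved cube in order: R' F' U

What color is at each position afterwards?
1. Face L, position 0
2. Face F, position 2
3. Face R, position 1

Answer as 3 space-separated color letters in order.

Answer: W G B

Derivation:
After move 1 (R'): R=RRRR U=WBWB F=GWGW D=YGYG B=YBYB
After move 2 (F'): F=WWGG U=WBRR R=GRYR D=OOYG L=OBOW
After move 3 (U): U=RWRB F=GRGG R=YBYR B=OBYB L=WWOW
Query 1: L[0] = W
Query 2: F[2] = G
Query 3: R[1] = B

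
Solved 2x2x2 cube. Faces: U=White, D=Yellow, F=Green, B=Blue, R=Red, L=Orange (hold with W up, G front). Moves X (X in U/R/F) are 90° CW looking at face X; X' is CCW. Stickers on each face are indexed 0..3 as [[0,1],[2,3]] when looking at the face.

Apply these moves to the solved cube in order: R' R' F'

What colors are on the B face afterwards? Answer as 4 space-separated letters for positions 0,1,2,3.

Answer: G B G B

Derivation:
After move 1 (R'): R=RRRR U=WBWB F=GWGW D=YGYG B=YBYB
After move 2 (R'): R=RRRR U=WYWY F=GBGB D=YWYW B=GBGB
After move 3 (F'): F=BBGG U=WYRR R=WRYR D=OOYW L=OYOW
Query: B face = GBGB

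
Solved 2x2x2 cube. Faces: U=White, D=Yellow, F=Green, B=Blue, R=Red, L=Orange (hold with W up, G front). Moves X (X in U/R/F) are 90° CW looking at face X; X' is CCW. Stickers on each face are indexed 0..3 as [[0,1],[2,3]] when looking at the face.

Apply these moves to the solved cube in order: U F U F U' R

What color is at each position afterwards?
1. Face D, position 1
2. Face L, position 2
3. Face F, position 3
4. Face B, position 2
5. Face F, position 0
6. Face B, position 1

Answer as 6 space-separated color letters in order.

Answer: B O Y R G O

Derivation:
After move 1 (U): U=WWWW F=RRGG R=BBRR B=OOBB L=GGOO
After move 2 (F): F=GRGR U=WWOG R=WBWR D=RBYY L=GYOY
After move 3 (U): U=OWGW F=WBGR R=OOWR B=GYBB L=GROY
After move 4 (F): F=GWRB U=OWYR R=GOWR D=WOYY L=GROB
After move 5 (U'): U=WROY F=GRRB R=GWWR B=GOBB L=GYOB
After move 6 (R): R=WGRW U=WROB F=GORY D=WBYG B=YORB
Query 1: D[1] = B
Query 2: L[2] = O
Query 3: F[3] = Y
Query 4: B[2] = R
Query 5: F[0] = G
Query 6: B[1] = O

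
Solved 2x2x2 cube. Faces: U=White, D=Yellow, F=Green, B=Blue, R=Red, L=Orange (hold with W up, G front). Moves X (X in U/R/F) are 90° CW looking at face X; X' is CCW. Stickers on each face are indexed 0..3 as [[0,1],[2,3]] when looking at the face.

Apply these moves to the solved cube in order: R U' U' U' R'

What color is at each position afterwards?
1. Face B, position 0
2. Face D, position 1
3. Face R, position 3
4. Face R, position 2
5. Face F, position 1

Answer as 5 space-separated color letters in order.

Answer: B R R W W

Derivation:
After move 1 (R): R=RRRR U=WGWG F=GYGY D=YBYB B=WBWB
After move 2 (U'): U=GGWW F=OOGY R=GYRR B=RRWB L=WBOO
After move 3 (U'): U=GWGW F=WBGY R=OORR B=GYWB L=RROO
After move 4 (U'): U=WWGG F=RRGY R=WBRR B=OOWB L=GYOO
After move 5 (R'): R=BRWR U=WWGO F=RWGG D=YRYY B=BOBB
Query 1: B[0] = B
Query 2: D[1] = R
Query 3: R[3] = R
Query 4: R[2] = W
Query 5: F[1] = W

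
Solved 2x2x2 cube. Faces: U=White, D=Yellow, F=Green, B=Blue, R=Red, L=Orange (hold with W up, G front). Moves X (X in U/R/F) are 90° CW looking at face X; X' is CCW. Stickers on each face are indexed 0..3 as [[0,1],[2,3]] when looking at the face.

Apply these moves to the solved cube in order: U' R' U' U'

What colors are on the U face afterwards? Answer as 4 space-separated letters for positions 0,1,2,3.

Answer: R W B W

Derivation:
After move 1 (U'): U=WWWW F=OOGG R=GGRR B=RRBB L=BBOO
After move 2 (R'): R=GRGR U=WBWR F=OWGW D=YOYG B=YRYB
After move 3 (U'): U=BRWW F=BBGW R=OWGR B=GRYB L=YROO
After move 4 (U'): U=RWBW F=YRGW R=BBGR B=OWYB L=GROO
Query: U face = RWBW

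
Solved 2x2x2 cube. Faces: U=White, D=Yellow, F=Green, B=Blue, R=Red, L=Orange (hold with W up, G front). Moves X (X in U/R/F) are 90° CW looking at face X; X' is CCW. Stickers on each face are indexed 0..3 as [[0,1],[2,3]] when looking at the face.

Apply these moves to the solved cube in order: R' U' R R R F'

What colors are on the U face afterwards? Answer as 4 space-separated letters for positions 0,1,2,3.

After move 1 (R'): R=RRRR U=WBWB F=GWGW D=YGYG B=YBYB
After move 2 (U'): U=BBWW F=OOGW R=GWRR B=RRYB L=YBOO
After move 3 (R): R=RGRW U=BOWW F=OGGG D=YYYR B=WRBB
After move 4 (R): R=RRWG U=BGWG F=OYGR D=YBYW B=WROB
After move 5 (R): R=WRGR U=BYWR F=OBGW D=YOYW B=GRGB
After move 6 (F'): F=BWOG U=BYWG R=ORYR D=BOYW L=YROW
Query: U face = BYWG

Answer: B Y W G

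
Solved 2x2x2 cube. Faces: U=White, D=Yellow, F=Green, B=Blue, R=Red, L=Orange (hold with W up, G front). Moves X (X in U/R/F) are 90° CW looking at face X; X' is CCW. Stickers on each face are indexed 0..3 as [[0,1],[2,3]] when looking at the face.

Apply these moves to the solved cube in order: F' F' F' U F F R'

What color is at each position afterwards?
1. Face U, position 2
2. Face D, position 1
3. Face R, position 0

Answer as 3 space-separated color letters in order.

Answer: R G B

Derivation:
After move 1 (F'): F=GGGG U=WWRR R=YRYR D=OOYY L=OWOW
After move 2 (F'): F=GGGG U=WWYY R=OROR D=WWYY L=OROR
After move 3 (F'): F=GGGG U=WWOO R=WRWR D=RRYY L=OYOY
After move 4 (U): U=OWOW F=WRGG R=BBWR B=OYBB L=GGOY
After move 5 (F): F=GWGR U=OWYG R=OBWR D=WBYY L=GROR
After move 6 (F): F=GGRW U=OWRR R=YBGR D=WOYY L=GWOB
After move 7 (R'): R=BRYG U=OBRO F=GWRR D=WGYW B=YYOB
Query 1: U[2] = R
Query 2: D[1] = G
Query 3: R[0] = B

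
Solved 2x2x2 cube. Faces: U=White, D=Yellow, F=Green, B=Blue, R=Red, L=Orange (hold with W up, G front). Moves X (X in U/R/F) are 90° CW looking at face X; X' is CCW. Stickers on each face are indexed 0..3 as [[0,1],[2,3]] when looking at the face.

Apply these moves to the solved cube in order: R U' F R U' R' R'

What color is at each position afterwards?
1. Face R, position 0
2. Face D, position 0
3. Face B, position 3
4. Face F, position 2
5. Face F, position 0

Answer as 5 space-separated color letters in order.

Answer: Y R B Y W

Derivation:
After move 1 (R): R=RRRR U=WGWG F=GYGY D=YBYB B=WBWB
After move 2 (U'): U=GGWW F=OOGY R=GYRR B=RRWB L=WBOO
After move 3 (F): F=GOYO U=GGOB R=WYWR D=RGYB L=WYOB
After move 4 (R): R=WWRY U=GOOO F=GGYB D=RWYR B=BRGB
After move 5 (U'): U=OOGO F=WYYB R=GGRY B=WWGB L=BROB
After move 6 (R'): R=GYGR U=OGGW F=WOYO D=RYYB B=RWWB
After move 7 (R'): R=YRGG U=OWGR F=WGYW D=ROYO B=BWYB
Query 1: R[0] = Y
Query 2: D[0] = R
Query 3: B[3] = B
Query 4: F[2] = Y
Query 5: F[0] = W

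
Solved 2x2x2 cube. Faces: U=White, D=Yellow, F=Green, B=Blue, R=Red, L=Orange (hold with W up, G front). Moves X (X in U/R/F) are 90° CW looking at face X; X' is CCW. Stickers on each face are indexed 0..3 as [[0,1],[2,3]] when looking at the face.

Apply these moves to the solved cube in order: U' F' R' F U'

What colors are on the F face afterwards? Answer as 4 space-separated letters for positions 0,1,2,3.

Answer: B B R W

Derivation:
After move 1 (U'): U=WWWW F=OOGG R=GGRR B=RRBB L=BBOO
After move 2 (F'): F=OGOG U=WWGR R=YGYR D=BOYY L=BWOW
After move 3 (R'): R=GRYY U=WBGR F=OWOR D=BGYG B=YROB
After move 4 (F): F=OORW U=WBWW R=GRRY D=YGYG L=BBOG
After move 5 (U'): U=BWWW F=BBRW R=OORY B=GROB L=YROG
Query: F face = BBRW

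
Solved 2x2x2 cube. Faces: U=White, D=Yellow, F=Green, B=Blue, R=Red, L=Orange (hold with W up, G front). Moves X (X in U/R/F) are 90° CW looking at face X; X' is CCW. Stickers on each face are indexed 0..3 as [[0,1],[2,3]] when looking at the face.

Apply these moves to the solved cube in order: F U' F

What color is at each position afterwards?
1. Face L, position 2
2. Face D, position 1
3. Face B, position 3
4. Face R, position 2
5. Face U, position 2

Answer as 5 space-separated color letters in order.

Answer: O G B O Y

Derivation:
After move 1 (F): F=GGGG U=WWOO R=WRWR D=RRYY L=OYOY
After move 2 (U'): U=WOWO F=OYGG R=GGWR B=WRBB L=BBOY
After move 3 (F): F=GOGY U=WOYB R=WGOR D=WGYY L=BROR
Query 1: L[2] = O
Query 2: D[1] = G
Query 3: B[3] = B
Query 4: R[2] = O
Query 5: U[2] = Y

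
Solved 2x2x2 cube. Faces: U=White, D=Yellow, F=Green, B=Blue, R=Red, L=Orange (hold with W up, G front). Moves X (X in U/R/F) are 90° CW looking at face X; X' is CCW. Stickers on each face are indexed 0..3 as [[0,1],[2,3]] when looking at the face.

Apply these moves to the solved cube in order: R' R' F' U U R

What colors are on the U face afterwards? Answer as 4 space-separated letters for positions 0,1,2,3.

After move 1 (R'): R=RRRR U=WBWB F=GWGW D=YGYG B=YBYB
After move 2 (R'): R=RRRR U=WYWY F=GBGB D=YWYW B=GBGB
After move 3 (F'): F=BBGG U=WYRR R=WRYR D=OOYW L=OYOW
After move 4 (U): U=RWRY F=WRGG R=GBYR B=OYGB L=BBOW
After move 5 (U): U=RRYW F=GBGG R=OYYR B=BBGB L=WROW
After move 6 (R): R=YORY U=RBYG F=GOGW D=OGYB B=WBRB
Query: U face = RBYG

Answer: R B Y G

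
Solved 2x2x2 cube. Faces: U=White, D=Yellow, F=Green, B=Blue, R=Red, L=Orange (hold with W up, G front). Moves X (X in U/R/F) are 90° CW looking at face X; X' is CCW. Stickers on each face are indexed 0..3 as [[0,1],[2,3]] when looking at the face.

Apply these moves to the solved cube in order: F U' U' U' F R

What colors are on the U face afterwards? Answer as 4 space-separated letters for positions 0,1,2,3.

Answer: O W Y R

Derivation:
After move 1 (F): F=GGGG U=WWOO R=WRWR D=RRYY L=OYOY
After move 2 (U'): U=WOWO F=OYGG R=GGWR B=WRBB L=BBOY
After move 3 (U'): U=OOWW F=BBGG R=OYWR B=GGBB L=WROY
After move 4 (U'): U=OWOW F=WRGG R=BBWR B=OYBB L=GGOY
After move 5 (F): F=GWGR U=OWYG R=OBWR D=WBYY L=GROR
After move 6 (R): R=WORB U=OWYR F=GBGY D=WBYO B=GYWB
Query: U face = OWYR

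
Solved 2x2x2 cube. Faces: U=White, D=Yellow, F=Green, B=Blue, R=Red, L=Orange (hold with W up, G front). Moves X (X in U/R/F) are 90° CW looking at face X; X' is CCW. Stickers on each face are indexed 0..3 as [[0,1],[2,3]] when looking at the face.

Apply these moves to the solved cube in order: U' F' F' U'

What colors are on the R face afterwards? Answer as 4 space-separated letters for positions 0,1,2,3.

After move 1 (U'): U=WWWW F=OOGG R=GGRR B=RRBB L=BBOO
After move 2 (F'): F=OGOG U=WWGR R=YGYR D=BOYY L=BWOW
After move 3 (F'): F=GGOO U=WWYY R=OGBR D=WWYY L=BROG
After move 4 (U'): U=WYWY F=BROO R=GGBR B=OGBB L=RROG
Query: R face = GGBR

Answer: G G B R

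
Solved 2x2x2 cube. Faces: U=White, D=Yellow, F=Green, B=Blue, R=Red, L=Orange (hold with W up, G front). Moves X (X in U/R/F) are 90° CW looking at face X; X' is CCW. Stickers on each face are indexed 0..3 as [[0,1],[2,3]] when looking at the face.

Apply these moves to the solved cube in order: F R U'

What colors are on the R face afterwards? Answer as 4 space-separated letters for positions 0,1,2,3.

Answer: G R R R

Derivation:
After move 1 (F): F=GGGG U=WWOO R=WRWR D=RRYY L=OYOY
After move 2 (R): R=WWRR U=WGOG F=GRGY D=RBYB B=OBWB
After move 3 (U'): U=GGWO F=OYGY R=GRRR B=WWWB L=OBOY
Query: R face = GRRR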